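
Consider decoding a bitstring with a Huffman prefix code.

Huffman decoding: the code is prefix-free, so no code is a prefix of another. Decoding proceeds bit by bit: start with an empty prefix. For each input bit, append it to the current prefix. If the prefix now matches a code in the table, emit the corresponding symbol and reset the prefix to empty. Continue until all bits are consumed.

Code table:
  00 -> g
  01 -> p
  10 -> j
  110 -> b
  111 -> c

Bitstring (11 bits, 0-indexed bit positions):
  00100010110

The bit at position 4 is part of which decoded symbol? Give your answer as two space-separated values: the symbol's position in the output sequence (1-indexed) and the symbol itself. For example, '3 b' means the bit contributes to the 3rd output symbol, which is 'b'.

Bit 0: prefix='0' (no match yet)
Bit 1: prefix='00' -> emit 'g', reset
Bit 2: prefix='1' (no match yet)
Bit 3: prefix='10' -> emit 'j', reset
Bit 4: prefix='0' (no match yet)
Bit 5: prefix='00' -> emit 'g', reset
Bit 6: prefix='1' (no match yet)
Bit 7: prefix='10' -> emit 'j', reset
Bit 8: prefix='1' (no match yet)

Answer: 3 g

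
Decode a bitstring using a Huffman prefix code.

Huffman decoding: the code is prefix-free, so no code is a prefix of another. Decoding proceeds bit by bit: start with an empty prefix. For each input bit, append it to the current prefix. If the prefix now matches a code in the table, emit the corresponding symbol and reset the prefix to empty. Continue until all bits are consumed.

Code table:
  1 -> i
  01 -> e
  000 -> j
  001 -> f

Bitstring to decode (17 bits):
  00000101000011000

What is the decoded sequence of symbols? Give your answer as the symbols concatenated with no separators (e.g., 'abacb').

Answer: jfejeij

Derivation:
Bit 0: prefix='0' (no match yet)
Bit 1: prefix='00' (no match yet)
Bit 2: prefix='000' -> emit 'j', reset
Bit 3: prefix='0' (no match yet)
Bit 4: prefix='00' (no match yet)
Bit 5: prefix='001' -> emit 'f', reset
Bit 6: prefix='0' (no match yet)
Bit 7: prefix='01' -> emit 'e', reset
Bit 8: prefix='0' (no match yet)
Bit 9: prefix='00' (no match yet)
Bit 10: prefix='000' -> emit 'j', reset
Bit 11: prefix='0' (no match yet)
Bit 12: prefix='01' -> emit 'e', reset
Bit 13: prefix='1' -> emit 'i', reset
Bit 14: prefix='0' (no match yet)
Bit 15: prefix='00' (no match yet)
Bit 16: prefix='000' -> emit 'j', reset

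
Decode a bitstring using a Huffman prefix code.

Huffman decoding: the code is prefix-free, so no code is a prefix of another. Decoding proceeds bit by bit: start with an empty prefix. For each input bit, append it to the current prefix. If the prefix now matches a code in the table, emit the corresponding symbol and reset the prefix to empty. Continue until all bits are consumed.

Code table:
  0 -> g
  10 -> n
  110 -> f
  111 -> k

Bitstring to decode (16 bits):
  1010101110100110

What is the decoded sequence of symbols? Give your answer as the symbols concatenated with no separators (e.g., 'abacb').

Answer: nnnkgngf

Derivation:
Bit 0: prefix='1' (no match yet)
Bit 1: prefix='10' -> emit 'n', reset
Bit 2: prefix='1' (no match yet)
Bit 3: prefix='10' -> emit 'n', reset
Bit 4: prefix='1' (no match yet)
Bit 5: prefix='10' -> emit 'n', reset
Bit 6: prefix='1' (no match yet)
Bit 7: prefix='11' (no match yet)
Bit 8: prefix='111' -> emit 'k', reset
Bit 9: prefix='0' -> emit 'g', reset
Bit 10: prefix='1' (no match yet)
Bit 11: prefix='10' -> emit 'n', reset
Bit 12: prefix='0' -> emit 'g', reset
Bit 13: prefix='1' (no match yet)
Bit 14: prefix='11' (no match yet)
Bit 15: prefix='110' -> emit 'f', reset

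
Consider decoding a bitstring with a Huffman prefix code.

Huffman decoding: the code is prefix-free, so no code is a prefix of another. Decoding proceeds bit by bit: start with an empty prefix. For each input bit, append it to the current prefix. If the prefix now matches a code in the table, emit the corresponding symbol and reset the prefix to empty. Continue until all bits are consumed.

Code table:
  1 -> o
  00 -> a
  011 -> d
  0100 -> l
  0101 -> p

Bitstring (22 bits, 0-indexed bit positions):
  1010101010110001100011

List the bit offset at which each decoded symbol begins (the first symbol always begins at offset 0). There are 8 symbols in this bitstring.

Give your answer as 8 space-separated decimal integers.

Bit 0: prefix='1' -> emit 'o', reset
Bit 1: prefix='0' (no match yet)
Bit 2: prefix='01' (no match yet)
Bit 3: prefix='010' (no match yet)
Bit 4: prefix='0101' -> emit 'p', reset
Bit 5: prefix='0' (no match yet)
Bit 6: prefix='01' (no match yet)
Bit 7: prefix='010' (no match yet)
Bit 8: prefix='0101' -> emit 'p', reset
Bit 9: prefix='0' (no match yet)
Bit 10: prefix='01' (no match yet)
Bit 11: prefix='011' -> emit 'd', reset
Bit 12: prefix='0' (no match yet)
Bit 13: prefix='00' -> emit 'a', reset
Bit 14: prefix='0' (no match yet)
Bit 15: prefix='01' (no match yet)
Bit 16: prefix='011' -> emit 'd', reset
Bit 17: prefix='0' (no match yet)
Bit 18: prefix='00' -> emit 'a', reset
Bit 19: prefix='0' (no match yet)
Bit 20: prefix='01' (no match yet)
Bit 21: prefix='011' -> emit 'd', reset

Answer: 0 1 5 9 12 14 17 19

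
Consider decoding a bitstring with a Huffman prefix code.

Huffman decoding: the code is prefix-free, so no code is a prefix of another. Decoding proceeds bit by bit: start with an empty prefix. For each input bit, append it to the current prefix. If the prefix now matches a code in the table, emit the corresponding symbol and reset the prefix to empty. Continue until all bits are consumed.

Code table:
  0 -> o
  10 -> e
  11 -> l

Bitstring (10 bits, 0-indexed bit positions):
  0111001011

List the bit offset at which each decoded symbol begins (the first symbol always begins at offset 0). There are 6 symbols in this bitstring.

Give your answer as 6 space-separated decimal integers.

Bit 0: prefix='0' -> emit 'o', reset
Bit 1: prefix='1' (no match yet)
Bit 2: prefix='11' -> emit 'l', reset
Bit 3: prefix='1' (no match yet)
Bit 4: prefix='10' -> emit 'e', reset
Bit 5: prefix='0' -> emit 'o', reset
Bit 6: prefix='1' (no match yet)
Bit 7: prefix='10' -> emit 'e', reset
Bit 8: prefix='1' (no match yet)
Bit 9: prefix='11' -> emit 'l', reset

Answer: 0 1 3 5 6 8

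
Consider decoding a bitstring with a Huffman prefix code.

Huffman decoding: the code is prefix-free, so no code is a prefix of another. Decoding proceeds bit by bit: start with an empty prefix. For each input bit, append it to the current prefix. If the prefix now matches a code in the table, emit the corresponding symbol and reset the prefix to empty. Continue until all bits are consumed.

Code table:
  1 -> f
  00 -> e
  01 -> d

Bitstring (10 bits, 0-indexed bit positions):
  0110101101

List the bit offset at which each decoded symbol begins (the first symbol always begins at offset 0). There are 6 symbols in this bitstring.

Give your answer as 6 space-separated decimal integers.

Bit 0: prefix='0' (no match yet)
Bit 1: prefix='01' -> emit 'd', reset
Bit 2: prefix='1' -> emit 'f', reset
Bit 3: prefix='0' (no match yet)
Bit 4: prefix='01' -> emit 'd', reset
Bit 5: prefix='0' (no match yet)
Bit 6: prefix='01' -> emit 'd', reset
Bit 7: prefix='1' -> emit 'f', reset
Bit 8: prefix='0' (no match yet)
Bit 9: prefix='01' -> emit 'd', reset

Answer: 0 2 3 5 7 8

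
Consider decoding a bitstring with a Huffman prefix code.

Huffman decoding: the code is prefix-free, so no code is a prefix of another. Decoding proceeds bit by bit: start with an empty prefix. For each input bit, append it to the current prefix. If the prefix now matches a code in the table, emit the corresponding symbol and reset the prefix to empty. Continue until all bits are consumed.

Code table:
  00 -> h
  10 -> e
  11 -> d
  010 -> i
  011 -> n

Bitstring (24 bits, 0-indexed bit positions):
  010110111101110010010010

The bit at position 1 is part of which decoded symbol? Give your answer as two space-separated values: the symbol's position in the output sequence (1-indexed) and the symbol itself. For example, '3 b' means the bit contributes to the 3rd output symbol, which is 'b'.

Bit 0: prefix='0' (no match yet)
Bit 1: prefix='01' (no match yet)
Bit 2: prefix='010' -> emit 'i', reset
Bit 3: prefix='1' (no match yet)
Bit 4: prefix='11' -> emit 'd', reset
Bit 5: prefix='0' (no match yet)

Answer: 1 i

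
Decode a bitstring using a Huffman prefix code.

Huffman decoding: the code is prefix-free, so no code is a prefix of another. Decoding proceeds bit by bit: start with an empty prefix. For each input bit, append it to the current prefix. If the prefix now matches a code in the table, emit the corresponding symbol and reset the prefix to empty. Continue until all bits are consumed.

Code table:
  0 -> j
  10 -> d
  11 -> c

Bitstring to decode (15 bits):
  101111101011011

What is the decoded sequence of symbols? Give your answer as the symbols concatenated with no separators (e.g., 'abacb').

Bit 0: prefix='1' (no match yet)
Bit 1: prefix='10' -> emit 'd', reset
Bit 2: prefix='1' (no match yet)
Bit 3: prefix='11' -> emit 'c', reset
Bit 4: prefix='1' (no match yet)
Bit 5: prefix='11' -> emit 'c', reset
Bit 6: prefix='1' (no match yet)
Bit 7: prefix='10' -> emit 'd', reset
Bit 8: prefix='1' (no match yet)
Bit 9: prefix='10' -> emit 'd', reset
Bit 10: prefix='1' (no match yet)
Bit 11: prefix='11' -> emit 'c', reset
Bit 12: prefix='0' -> emit 'j', reset
Bit 13: prefix='1' (no match yet)
Bit 14: prefix='11' -> emit 'c', reset

Answer: dccddcjc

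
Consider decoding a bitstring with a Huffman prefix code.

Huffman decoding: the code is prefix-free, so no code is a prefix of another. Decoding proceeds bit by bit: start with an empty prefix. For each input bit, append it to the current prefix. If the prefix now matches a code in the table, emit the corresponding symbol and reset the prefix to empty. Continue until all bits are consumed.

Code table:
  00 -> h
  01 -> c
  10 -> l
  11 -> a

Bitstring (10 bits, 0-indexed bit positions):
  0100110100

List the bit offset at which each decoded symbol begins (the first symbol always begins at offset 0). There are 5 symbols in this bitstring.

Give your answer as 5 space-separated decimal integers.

Answer: 0 2 4 6 8

Derivation:
Bit 0: prefix='0' (no match yet)
Bit 1: prefix='01' -> emit 'c', reset
Bit 2: prefix='0' (no match yet)
Bit 3: prefix='00' -> emit 'h', reset
Bit 4: prefix='1' (no match yet)
Bit 5: prefix='11' -> emit 'a', reset
Bit 6: prefix='0' (no match yet)
Bit 7: prefix='01' -> emit 'c', reset
Bit 8: prefix='0' (no match yet)
Bit 9: prefix='00' -> emit 'h', reset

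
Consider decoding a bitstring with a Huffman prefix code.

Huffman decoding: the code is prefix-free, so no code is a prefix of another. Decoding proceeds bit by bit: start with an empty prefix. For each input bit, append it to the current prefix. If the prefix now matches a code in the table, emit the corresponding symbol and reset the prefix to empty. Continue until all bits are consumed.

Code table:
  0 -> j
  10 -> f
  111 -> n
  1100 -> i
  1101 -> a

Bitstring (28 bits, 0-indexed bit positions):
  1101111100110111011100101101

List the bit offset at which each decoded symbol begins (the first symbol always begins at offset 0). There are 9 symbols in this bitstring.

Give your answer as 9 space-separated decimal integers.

Answer: 0 4 7 9 10 14 18 22 24

Derivation:
Bit 0: prefix='1' (no match yet)
Bit 1: prefix='11' (no match yet)
Bit 2: prefix='110' (no match yet)
Bit 3: prefix='1101' -> emit 'a', reset
Bit 4: prefix='1' (no match yet)
Bit 5: prefix='11' (no match yet)
Bit 6: prefix='111' -> emit 'n', reset
Bit 7: prefix='1' (no match yet)
Bit 8: prefix='10' -> emit 'f', reset
Bit 9: prefix='0' -> emit 'j', reset
Bit 10: prefix='1' (no match yet)
Bit 11: prefix='11' (no match yet)
Bit 12: prefix='110' (no match yet)
Bit 13: prefix='1101' -> emit 'a', reset
Bit 14: prefix='1' (no match yet)
Bit 15: prefix='11' (no match yet)
Bit 16: prefix='110' (no match yet)
Bit 17: prefix='1101' -> emit 'a', reset
Bit 18: prefix='1' (no match yet)
Bit 19: prefix='11' (no match yet)
Bit 20: prefix='110' (no match yet)
Bit 21: prefix='1100' -> emit 'i', reset
Bit 22: prefix='1' (no match yet)
Bit 23: prefix='10' -> emit 'f', reset
Bit 24: prefix='1' (no match yet)
Bit 25: prefix='11' (no match yet)
Bit 26: prefix='110' (no match yet)
Bit 27: prefix='1101' -> emit 'a', reset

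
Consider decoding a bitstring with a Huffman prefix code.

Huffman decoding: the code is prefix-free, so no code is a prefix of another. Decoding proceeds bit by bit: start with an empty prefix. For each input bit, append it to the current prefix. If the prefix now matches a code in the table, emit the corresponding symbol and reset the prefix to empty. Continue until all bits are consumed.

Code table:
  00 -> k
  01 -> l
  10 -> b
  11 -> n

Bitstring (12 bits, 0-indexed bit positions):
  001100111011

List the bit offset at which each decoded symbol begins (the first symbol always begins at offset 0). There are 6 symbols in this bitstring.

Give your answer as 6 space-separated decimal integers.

Answer: 0 2 4 6 8 10

Derivation:
Bit 0: prefix='0' (no match yet)
Bit 1: prefix='00' -> emit 'k', reset
Bit 2: prefix='1' (no match yet)
Bit 3: prefix='11' -> emit 'n', reset
Bit 4: prefix='0' (no match yet)
Bit 5: prefix='00' -> emit 'k', reset
Bit 6: prefix='1' (no match yet)
Bit 7: prefix='11' -> emit 'n', reset
Bit 8: prefix='1' (no match yet)
Bit 9: prefix='10' -> emit 'b', reset
Bit 10: prefix='1' (no match yet)
Bit 11: prefix='11' -> emit 'n', reset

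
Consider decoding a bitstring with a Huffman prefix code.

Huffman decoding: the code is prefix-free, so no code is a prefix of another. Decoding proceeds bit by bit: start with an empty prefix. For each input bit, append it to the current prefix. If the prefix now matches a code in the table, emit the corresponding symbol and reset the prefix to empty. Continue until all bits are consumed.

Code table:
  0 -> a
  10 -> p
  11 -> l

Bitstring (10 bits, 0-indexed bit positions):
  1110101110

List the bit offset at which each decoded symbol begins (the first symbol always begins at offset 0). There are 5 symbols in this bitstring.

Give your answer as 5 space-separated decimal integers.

Answer: 0 2 4 6 8

Derivation:
Bit 0: prefix='1' (no match yet)
Bit 1: prefix='11' -> emit 'l', reset
Bit 2: prefix='1' (no match yet)
Bit 3: prefix='10' -> emit 'p', reset
Bit 4: prefix='1' (no match yet)
Bit 5: prefix='10' -> emit 'p', reset
Bit 6: prefix='1' (no match yet)
Bit 7: prefix='11' -> emit 'l', reset
Bit 8: prefix='1' (no match yet)
Bit 9: prefix='10' -> emit 'p', reset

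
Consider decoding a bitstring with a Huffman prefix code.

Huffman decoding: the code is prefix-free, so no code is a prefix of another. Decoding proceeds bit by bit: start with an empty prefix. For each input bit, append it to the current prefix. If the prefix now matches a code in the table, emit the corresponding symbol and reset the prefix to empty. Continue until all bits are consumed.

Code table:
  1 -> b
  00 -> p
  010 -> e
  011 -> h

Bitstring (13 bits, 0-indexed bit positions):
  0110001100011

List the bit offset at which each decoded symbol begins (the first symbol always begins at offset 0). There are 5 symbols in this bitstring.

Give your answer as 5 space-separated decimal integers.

Bit 0: prefix='0' (no match yet)
Bit 1: prefix='01' (no match yet)
Bit 2: prefix='011' -> emit 'h', reset
Bit 3: prefix='0' (no match yet)
Bit 4: prefix='00' -> emit 'p', reset
Bit 5: prefix='0' (no match yet)
Bit 6: prefix='01' (no match yet)
Bit 7: prefix='011' -> emit 'h', reset
Bit 8: prefix='0' (no match yet)
Bit 9: prefix='00' -> emit 'p', reset
Bit 10: prefix='0' (no match yet)
Bit 11: prefix='01' (no match yet)
Bit 12: prefix='011' -> emit 'h', reset

Answer: 0 3 5 8 10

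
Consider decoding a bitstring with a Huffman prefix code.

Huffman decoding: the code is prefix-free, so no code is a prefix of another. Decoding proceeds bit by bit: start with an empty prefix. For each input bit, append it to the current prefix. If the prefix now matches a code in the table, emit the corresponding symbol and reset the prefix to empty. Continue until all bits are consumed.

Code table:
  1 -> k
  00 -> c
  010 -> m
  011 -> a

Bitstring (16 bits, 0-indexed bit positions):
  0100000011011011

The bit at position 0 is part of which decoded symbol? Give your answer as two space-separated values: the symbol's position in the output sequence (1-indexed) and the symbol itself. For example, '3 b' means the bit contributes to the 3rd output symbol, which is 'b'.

Bit 0: prefix='0' (no match yet)
Bit 1: prefix='01' (no match yet)
Bit 2: prefix='010' -> emit 'm', reset
Bit 3: prefix='0' (no match yet)
Bit 4: prefix='00' -> emit 'c', reset

Answer: 1 m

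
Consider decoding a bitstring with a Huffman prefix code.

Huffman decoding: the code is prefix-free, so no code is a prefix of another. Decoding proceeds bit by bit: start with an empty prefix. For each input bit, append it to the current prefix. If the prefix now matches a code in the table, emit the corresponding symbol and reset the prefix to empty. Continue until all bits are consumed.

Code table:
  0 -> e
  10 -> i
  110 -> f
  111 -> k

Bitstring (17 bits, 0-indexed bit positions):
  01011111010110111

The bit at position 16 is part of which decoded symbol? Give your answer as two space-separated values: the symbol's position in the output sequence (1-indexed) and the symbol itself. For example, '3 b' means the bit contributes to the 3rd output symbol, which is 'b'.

Answer: 7 k

Derivation:
Bit 0: prefix='0' -> emit 'e', reset
Bit 1: prefix='1' (no match yet)
Bit 2: prefix='10' -> emit 'i', reset
Bit 3: prefix='1' (no match yet)
Bit 4: prefix='11' (no match yet)
Bit 5: prefix='111' -> emit 'k', reset
Bit 6: prefix='1' (no match yet)
Bit 7: prefix='11' (no match yet)
Bit 8: prefix='110' -> emit 'f', reset
Bit 9: prefix='1' (no match yet)
Bit 10: prefix='10' -> emit 'i', reset
Bit 11: prefix='1' (no match yet)
Bit 12: prefix='11' (no match yet)
Bit 13: prefix='110' -> emit 'f', reset
Bit 14: prefix='1' (no match yet)
Bit 15: prefix='11' (no match yet)
Bit 16: prefix='111' -> emit 'k', reset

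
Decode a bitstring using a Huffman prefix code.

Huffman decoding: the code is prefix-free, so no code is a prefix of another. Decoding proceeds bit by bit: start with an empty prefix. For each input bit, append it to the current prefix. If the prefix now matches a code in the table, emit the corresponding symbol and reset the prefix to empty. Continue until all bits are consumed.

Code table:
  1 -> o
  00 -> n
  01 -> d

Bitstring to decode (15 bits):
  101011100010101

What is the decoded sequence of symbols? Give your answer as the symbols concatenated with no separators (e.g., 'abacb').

Answer: oddoonddd

Derivation:
Bit 0: prefix='1' -> emit 'o', reset
Bit 1: prefix='0' (no match yet)
Bit 2: prefix='01' -> emit 'd', reset
Bit 3: prefix='0' (no match yet)
Bit 4: prefix='01' -> emit 'd', reset
Bit 5: prefix='1' -> emit 'o', reset
Bit 6: prefix='1' -> emit 'o', reset
Bit 7: prefix='0' (no match yet)
Bit 8: prefix='00' -> emit 'n', reset
Bit 9: prefix='0' (no match yet)
Bit 10: prefix='01' -> emit 'd', reset
Bit 11: prefix='0' (no match yet)
Bit 12: prefix='01' -> emit 'd', reset
Bit 13: prefix='0' (no match yet)
Bit 14: prefix='01' -> emit 'd', reset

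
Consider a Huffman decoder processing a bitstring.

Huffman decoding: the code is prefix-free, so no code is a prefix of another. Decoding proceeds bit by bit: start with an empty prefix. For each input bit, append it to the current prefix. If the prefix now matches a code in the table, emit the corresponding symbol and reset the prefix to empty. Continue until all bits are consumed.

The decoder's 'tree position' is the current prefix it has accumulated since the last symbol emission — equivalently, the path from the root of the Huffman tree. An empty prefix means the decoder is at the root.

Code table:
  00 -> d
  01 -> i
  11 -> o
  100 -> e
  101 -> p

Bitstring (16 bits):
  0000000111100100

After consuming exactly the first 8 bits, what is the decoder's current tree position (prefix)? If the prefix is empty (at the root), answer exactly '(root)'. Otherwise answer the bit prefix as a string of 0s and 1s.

Bit 0: prefix='0' (no match yet)
Bit 1: prefix='00' -> emit 'd', reset
Bit 2: prefix='0' (no match yet)
Bit 3: prefix='00' -> emit 'd', reset
Bit 4: prefix='0' (no match yet)
Bit 5: prefix='00' -> emit 'd', reset
Bit 6: prefix='0' (no match yet)
Bit 7: prefix='01' -> emit 'i', reset

Answer: (root)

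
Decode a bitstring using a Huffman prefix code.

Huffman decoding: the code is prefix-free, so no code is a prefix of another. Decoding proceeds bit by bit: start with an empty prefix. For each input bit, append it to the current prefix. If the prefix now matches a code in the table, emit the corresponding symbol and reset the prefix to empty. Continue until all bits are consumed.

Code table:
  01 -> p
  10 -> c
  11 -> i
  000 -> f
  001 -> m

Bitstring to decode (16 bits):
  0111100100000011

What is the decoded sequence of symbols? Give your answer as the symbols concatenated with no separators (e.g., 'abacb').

Answer: picpffi

Derivation:
Bit 0: prefix='0' (no match yet)
Bit 1: prefix='01' -> emit 'p', reset
Bit 2: prefix='1' (no match yet)
Bit 3: prefix='11' -> emit 'i', reset
Bit 4: prefix='1' (no match yet)
Bit 5: prefix='10' -> emit 'c', reset
Bit 6: prefix='0' (no match yet)
Bit 7: prefix='01' -> emit 'p', reset
Bit 8: prefix='0' (no match yet)
Bit 9: prefix='00' (no match yet)
Bit 10: prefix='000' -> emit 'f', reset
Bit 11: prefix='0' (no match yet)
Bit 12: prefix='00' (no match yet)
Bit 13: prefix='000' -> emit 'f', reset
Bit 14: prefix='1' (no match yet)
Bit 15: prefix='11' -> emit 'i', reset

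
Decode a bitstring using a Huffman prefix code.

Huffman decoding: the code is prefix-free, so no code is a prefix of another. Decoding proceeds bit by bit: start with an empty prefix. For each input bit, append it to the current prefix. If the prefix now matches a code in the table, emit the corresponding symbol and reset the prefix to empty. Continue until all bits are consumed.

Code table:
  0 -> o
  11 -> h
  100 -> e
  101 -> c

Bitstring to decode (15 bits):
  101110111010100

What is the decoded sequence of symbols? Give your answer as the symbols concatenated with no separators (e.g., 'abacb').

Answer: chohcoe

Derivation:
Bit 0: prefix='1' (no match yet)
Bit 1: prefix='10' (no match yet)
Bit 2: prefix='101' -> emit 'c', reset
Bit 3: prefix='1' (no match yet)
Bit 4: prefix='11' -> emit 'h', reset
Bit 5: prefix='0' -> emit 'o', reset
Bit 6: prefix='1' (no match yet)
Bit 7: prefix='11' -> emit 'h', reset
Bit 8: prefix='1' (no match yet)
Bit 9: prefix='10' (no match yet)
Bit 10: prefix='101' -> emit 'c', reset
Bit 11: prefix='0' -> emit 'o', reset
Bit 12: prefix='1' (no match yet)
Bit 13: prefix='10' (no match yet)
Bit 14: prefix='100' -> emit 'e', reset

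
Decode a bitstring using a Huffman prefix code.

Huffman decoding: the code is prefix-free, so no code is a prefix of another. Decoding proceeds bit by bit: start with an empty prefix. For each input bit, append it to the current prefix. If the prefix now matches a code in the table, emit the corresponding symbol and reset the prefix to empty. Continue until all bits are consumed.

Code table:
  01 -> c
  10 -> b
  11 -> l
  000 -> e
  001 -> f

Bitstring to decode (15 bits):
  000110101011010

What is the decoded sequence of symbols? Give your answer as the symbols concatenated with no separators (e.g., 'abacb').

Answer: elcccbb

Derivation:
Bit 0: prefix='0' (no match yet)
Bit 1: prefix='00' (no match yet)
Bit 2: prefix='000' -> emit 'e', reset
Bit 3: prefix='1' (no match yet)
Bit 4: prefix='11' -> emit 'l', reset
Bit 5: prefix='0' (no match yet)
Bit 6: prefix='01' -> emit 'c', reset
Bit 7: prefix='0' (no match yet)
Bit 8: prefix='01' -> emit 'c', reset
Bit 9: prefix='0' (no match yet)
Bit 10: prefix='01' -> emit 'c', reset
Bit 11: prefix='1' (no match yet)
Bit 12: prefix='10' -> emit 'b', reset
Bit 13: prefix='1' (no match yet)
Bit 14: prefix='10' -> emit 'b', reset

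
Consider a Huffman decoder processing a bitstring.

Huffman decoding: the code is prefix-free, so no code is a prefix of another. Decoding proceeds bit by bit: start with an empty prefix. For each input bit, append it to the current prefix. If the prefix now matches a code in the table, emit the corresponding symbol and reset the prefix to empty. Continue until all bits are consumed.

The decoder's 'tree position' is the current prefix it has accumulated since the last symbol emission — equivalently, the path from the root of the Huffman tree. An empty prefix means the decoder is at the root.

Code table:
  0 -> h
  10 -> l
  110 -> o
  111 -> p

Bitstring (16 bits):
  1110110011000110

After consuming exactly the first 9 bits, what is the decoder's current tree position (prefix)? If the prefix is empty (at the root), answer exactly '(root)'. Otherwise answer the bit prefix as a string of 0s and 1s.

Bit 0: prefix='1' (no match yet)
Bit 1: prefix='11' (no match yet)
Bit 2: prefix='111' -> emit 'p', reset
Bit 3: prefix='0' -> emit 'h', reset
Bit 4: prefix='1' (no match yet)
Bit 5: prefix='11' (no match yet)
Bit 6: prefix='110' -> emit 'o', reset
Bit 7: prefix='0' -> emit 'h', reset
Bit 8: prefix='1' (no match yet)

Answer: 1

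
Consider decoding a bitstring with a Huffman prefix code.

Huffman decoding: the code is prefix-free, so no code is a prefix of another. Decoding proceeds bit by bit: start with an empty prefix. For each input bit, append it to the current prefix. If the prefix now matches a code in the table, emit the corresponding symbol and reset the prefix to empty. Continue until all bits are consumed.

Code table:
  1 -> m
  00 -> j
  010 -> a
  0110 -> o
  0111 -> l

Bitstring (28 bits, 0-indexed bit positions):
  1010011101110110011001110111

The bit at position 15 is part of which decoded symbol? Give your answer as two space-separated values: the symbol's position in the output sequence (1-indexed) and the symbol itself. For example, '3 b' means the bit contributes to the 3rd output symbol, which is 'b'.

Answer: 5 o

Derivation:
Bit 0: prefix='1' -> emit 'm', reset
Bit 1: prefix='0' (no match yet)
Bit 2: prefix='01' (no match yet)
Bit 3: prefix='010' -> emit 'a', reset
Bit 4: prefix='0' (no match yet)
Bit 5: prefix='01' (no match yet)
Bit 6: prefix='011' (no match yet)
Bit 7: prefix='0111' -> emit 'l', reset
Bit 8: prefix='0' (no match yet)
Bit 9: prefix='01' (no match yet)
Bit 10: prefix='011' (no match yet)
Bit 11: prefix='0111' -> emit 'l', reset
Bit 12: prefix='0' (no match yet)
Bit 13: prefix='01' (no match yet)
Bit 14: prefix='011' (no match yet)
Bit 15: prefix='0110' -> emit 'o', reset
Bit 16: prefix='0' (no match yet)
Bit 17: prefix='01' (no match yet)
Bit 18: prefix='011' (no match yet)
Bit 19: prefix='0110' -> emit 'o', reset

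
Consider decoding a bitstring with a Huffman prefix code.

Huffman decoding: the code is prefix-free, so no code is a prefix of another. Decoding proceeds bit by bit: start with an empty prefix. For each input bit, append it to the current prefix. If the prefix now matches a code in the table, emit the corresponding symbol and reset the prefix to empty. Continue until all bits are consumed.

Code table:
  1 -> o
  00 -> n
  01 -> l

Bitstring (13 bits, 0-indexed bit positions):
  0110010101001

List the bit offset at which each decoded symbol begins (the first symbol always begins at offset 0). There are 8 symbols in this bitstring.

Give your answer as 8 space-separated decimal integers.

Bit 0: prefix='0' (no match yet)
Bit 1: prefix='01' -> emit 'l', reset
Bit 2: prefix='1' -> emit 'o', reset
Bit 3: prefix='0' (no match yet)
Bit 4: prefix='00' -> emit 'n', reset
Bit 5: prefix='1' -> emit 'o', reset
Bit 6: prefix='0' (no match yet)
Bit 7: prefix='01' -> emit 'l', reset
Bit 8: prefix='0' (no match yet)
Bit 9: prefix='01' -> emit 'l', reset
Bit 10: prefix='0' (no match yet)
Bit 11: prefix='00' -> emit 'n', reset
Bit 12: prefix='1' -> emit 'o', reset

Answer: 0 2 3 5 6 8 10 12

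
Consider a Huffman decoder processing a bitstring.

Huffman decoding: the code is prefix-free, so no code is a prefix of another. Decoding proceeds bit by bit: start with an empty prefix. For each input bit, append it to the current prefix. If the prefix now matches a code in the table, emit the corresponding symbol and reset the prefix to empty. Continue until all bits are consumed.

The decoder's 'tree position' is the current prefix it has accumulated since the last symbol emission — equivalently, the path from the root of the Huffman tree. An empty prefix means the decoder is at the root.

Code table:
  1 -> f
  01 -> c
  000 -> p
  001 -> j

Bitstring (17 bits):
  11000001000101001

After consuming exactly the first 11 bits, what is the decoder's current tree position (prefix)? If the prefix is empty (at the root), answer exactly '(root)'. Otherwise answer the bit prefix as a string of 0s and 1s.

Answer: (root)

Derivation:
Bit 0: prefix='1' -> emit 'f', reset
Bit 1: prefix='1' -> emit 'f', reset
Bit 2: prefix='0' (no match yet)
Bit 3: prefix='00' (no match yet)
Bit 4: prefix='000' -> emit 'p', reset
Bit 5: prefix='0' (no match yet)
Bit 6: prefix='00' (no match yet)
Bit 7: prefix='001' -> emit 'j', reset
Bit 8: prefix='0' (no match yet)
Bit 9: prefix='00' (no match yet)
Bit 10: prefix='000' -> emit 'p', reset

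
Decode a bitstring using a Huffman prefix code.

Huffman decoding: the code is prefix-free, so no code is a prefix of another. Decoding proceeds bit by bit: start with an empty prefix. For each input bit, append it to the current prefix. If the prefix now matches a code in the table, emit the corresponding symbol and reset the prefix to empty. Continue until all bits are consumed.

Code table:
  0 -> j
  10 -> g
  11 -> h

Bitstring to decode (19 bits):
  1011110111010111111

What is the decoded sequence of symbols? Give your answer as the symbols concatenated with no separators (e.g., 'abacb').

Bit 0: prefix='1' (no match yet)
Bit 1: prefix='10' -> emit 'g', reset
Bit 2: prefix='1' (no match yet)
Bit 3: prefix='11' -> emit 'h', reset
Bit 4: prefix='1' (no match yet)
Bit 5: prefix='11' -> emit 'h', reset
Bit 6: prefix='0' -> emit 'j', reset
Bit 7: prefix='1' (no match yet)
Bit 8: prefix='11' -> emit 'h', reset
Bit 9: prefix='1' (no match yet)
Bit 10: prefix='10' -> emit 'g', reset
Bit 11: prefix='1' (no match yet)
Bit 12: prefix='10' -> emit 'g', reset
Bit 13: prefix='1' (no match yet)
Bit 14: prefix='11' -> emit 'h', reset
Bit 15: prefix='1' (no match yet)
Bit 16: prefix='11' -> emit 'h', reset
Bit 17: prefix='1' (no match yet)
Bit 18: prefix='11' -> emit 'h', reset

Answer: ghhjhgghhh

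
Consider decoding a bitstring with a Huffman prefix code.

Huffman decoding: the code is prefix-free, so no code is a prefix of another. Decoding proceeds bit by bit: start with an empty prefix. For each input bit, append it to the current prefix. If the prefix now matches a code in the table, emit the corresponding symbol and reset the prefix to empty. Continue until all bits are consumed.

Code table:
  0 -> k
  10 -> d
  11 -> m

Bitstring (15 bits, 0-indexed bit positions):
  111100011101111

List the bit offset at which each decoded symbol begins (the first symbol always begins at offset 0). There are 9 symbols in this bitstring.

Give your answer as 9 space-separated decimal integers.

Bit 0: prefix='1' (no match yet)
Bit 1: prefix='11' -> emit 'm', reset
Bit 2: prefix='1' (no match yet)
Bit 3: prefix='11' -> emit 'm', reset
Bit 4: prefix='0' -> emit 'k', reset
Bit 5: prefix='0' -> emit 'k', reset
Bit 6: prefix='0' -> emit 'k', reset
Bit 7: prefix='1' (no match yet)
Bit 8: prefix='11' -> emit 'm', reset
Bit 9: prefix='1' (no match yet)
Bit 10: prefix='10' -> emit 'd', reset
Bit 11: prefix='1' (no match yet)
Bit 12: prefix='11' -> emit 'm', reset
Bit 13: prefix='1' (no match yet)
Bit 14: prefix='11' -> emit 'm', reset

Answer: 0 2 4 5 6 7 9 11 13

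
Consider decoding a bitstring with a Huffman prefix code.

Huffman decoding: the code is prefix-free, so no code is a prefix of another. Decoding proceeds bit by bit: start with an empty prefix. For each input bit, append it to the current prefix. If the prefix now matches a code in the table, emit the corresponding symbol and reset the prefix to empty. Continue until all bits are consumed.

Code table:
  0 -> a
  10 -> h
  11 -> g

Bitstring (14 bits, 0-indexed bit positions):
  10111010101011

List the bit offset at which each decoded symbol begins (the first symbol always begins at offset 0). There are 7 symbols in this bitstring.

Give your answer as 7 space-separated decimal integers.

Answer: 0 2 4 6 8 10 12

Derivation:
Bit 0: prefix='1' (no match yet)
Bit 1: prefix='10' -> emit 'h', reset
Bit 2: prefix='1' (no match yet)
Bit 3: prefix='11' -> emit 'g', reset
Bit 4: prefix='1' (no match yet)
Bit 5: prefix='10' -> emit 'h', reset
Bit 6: prefix='1' (no match yet)
Bit 7: prefix='10' -> emit 'h', reset
Bit 8: prefix='1' (no match yet)
Bit 9: prefix='10' -> emit 'h', reset
Bit 10: prefix='1' (no match yet)
Bit 11: prefix='10' -> emit 'h', reset
Bit 12: prefix='1' (no match yet)
Bit 13: prefix='11' -> emit 'g', reset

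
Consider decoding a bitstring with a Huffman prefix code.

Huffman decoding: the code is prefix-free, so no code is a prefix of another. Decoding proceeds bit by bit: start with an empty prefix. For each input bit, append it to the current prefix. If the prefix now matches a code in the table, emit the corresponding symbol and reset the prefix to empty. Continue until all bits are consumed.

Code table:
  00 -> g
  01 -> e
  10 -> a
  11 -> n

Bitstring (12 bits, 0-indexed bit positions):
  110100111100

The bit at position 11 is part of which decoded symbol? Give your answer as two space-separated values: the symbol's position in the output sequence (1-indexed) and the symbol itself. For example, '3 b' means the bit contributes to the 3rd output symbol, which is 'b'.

Answer: 6 g

Derivation:
Bit 0: prefix='1' (no match yet)
Bit 1: prefix='11' -> emit 'n', reset
Bit 2: prefix='0' (no match yet)
Bit 3: prefix='01' -> emit 'e', reset
Bit 4: prefix='0' (no match yet)
Bit 5: prefix='00' -> emit 'g', reset
Bit 6: prefix='1' (no match yet)
Bit 7: prefix='11' -> emit 'n', reset
Bit 8: prefix='1' (no match yet)
Bit 9: prefix='11' -> emit 'n', reset
Bit 10: prefix='0' (no match yet)
Bit 11: prefix='00' -> emit 'g', reset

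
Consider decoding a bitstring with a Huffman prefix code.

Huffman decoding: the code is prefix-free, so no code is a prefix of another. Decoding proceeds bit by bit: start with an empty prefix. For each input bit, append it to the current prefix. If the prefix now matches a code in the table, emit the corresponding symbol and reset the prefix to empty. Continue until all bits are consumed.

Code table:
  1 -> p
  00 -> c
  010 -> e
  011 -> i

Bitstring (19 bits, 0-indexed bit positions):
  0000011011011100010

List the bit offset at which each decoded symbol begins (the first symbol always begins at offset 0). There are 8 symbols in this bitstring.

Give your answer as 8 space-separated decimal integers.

Bit 0: prefix='0' (no match yet)
Bit 1: prefix='00' -> emit 'c', reset
Bit 2: prefix='0' (no match yet)
Bit 3: prefix='00' -> emit 'c', reset
Bit 4: prefix='0' (no match yet)
Bit 5: prefix='01' (no match yet)
Bit 6: prefix='011' -> emit 'i', reset
Bit 7: prefix='0' (no match yet)
Bit 8: prefix='01' (no match yet)
Bit 9: prefix='011' -> emit 'i', reset
Bit 10: prefix='0' (no match yet)
Bit 11: prefix='01' (no match yet)
Bit 12: prefix='011' -> emit 'i', reset
Bit 13: prefix='1' -> emit 'p', reset
Bit 14: prefix='0' (no match yet)
Bit 15: prefix='00' -> emit 'c', reset
Bit 16: prefix='0' (no match yet)
Bit 17: prefix='01' (no match yet)
Bit 18: prefix='010' -> emit 'e', reset

Answer: 0 2 4 7 10 13 14 16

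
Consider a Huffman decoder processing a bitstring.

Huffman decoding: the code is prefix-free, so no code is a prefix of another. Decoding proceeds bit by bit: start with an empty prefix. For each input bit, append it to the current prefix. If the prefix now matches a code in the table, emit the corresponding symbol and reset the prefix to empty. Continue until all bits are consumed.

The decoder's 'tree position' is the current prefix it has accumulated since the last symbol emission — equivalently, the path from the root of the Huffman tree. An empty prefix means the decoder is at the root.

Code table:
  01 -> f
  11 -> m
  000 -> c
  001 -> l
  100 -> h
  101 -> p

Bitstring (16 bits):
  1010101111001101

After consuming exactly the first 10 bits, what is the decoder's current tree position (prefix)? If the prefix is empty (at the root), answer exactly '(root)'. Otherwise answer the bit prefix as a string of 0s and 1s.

Bit 0: prefix='1' (no match yet)
Bit 1: prefix='10' (no match yet)
Bit 2: prefix='101' -> emit 'p', reset
Bit 3: prefix='0' (no match yet)
Bit 4: prefix='01' -> emit 'f', reset
Bit 5: prefix='0' (no match yet)
Bit 6: prefix='01' -> emit 'f', reset
Bit 7: prefix='1' (no match yet)
Bit 8: prefix='11' -> emit 'm', reset
Bit 9: prefix='1' (no match yet)

Answer: 1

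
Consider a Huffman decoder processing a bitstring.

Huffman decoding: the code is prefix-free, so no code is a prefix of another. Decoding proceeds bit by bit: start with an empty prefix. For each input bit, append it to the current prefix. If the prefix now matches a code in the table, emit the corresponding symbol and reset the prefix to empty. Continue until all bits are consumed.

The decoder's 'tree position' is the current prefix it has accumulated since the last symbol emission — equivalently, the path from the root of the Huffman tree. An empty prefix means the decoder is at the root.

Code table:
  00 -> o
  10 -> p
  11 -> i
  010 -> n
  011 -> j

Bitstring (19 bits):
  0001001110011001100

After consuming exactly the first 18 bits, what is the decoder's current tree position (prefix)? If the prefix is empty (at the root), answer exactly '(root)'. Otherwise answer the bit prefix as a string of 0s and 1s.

Answer: 0

Derivation:
Bit 0: prefix='0' (no match yet)
Bit 1: prefix='00' -> emit 'o', reset
Bit 2: prefix='0' (no match yet)
Bit 3: prefix='01' (no match yet)
Bit 4: prefix='010' -> emit 'n', reset
Bit 5: prefix='0' (no match yet)
Bit 6: prefix='01' (no match yet)
Bit 7: prefix='011' -> emit 'j', reset
Bit 8: prefix='1' (no match yet)
Bit 9: prefix='10' -> emit 'p', reset
Bit 10: prefix='0' (no match yet)
Bit 11: prefix='01' (no match yet)
Bit 12: prefix='011' -> emit 'j', reset
Bit 13: prefix='0' (no match yet)
Bit 14: prefix='00' -> emit 'o', reset
Bit 15: prefix='1' (no match yet)
Bit 16: prefix='11' -> emit 'i', reset
Bit 17: prefix='0' (no match yet)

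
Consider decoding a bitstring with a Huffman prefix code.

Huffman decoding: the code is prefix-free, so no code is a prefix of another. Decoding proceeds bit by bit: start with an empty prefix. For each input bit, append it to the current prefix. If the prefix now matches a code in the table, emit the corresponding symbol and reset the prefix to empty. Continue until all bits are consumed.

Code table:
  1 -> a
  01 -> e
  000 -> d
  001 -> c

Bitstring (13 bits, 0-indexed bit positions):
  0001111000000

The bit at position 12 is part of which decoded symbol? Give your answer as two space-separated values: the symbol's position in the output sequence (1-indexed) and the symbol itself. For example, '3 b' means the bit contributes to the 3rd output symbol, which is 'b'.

Bit 0: prefix='0' (no match yet)
Bit 1: prefix='00' (no match yet)
Bit 2: prefix='000' -> emit 'd', reset
Bit 3: prefix='1' -> emit 'a', reset
Bit 4: prefix='1' -> emit 'a', reset
Bit 5: prefix='1' -> emit 'a', reset
Bit 6: prefix='1' -> emit 'a', reset
Bit 7: prefix='0' (no match yet)
Bit 8: prefix='00' (no match yet)
Bit 9: prefix='000' -> emit 'd', reset
Bit 10: prefix='0' (no match yet)
Bit 11: prefix='00' (no match yet)
Bit 12: prefix='000' -> emit 'd', reset

Answer: 7 d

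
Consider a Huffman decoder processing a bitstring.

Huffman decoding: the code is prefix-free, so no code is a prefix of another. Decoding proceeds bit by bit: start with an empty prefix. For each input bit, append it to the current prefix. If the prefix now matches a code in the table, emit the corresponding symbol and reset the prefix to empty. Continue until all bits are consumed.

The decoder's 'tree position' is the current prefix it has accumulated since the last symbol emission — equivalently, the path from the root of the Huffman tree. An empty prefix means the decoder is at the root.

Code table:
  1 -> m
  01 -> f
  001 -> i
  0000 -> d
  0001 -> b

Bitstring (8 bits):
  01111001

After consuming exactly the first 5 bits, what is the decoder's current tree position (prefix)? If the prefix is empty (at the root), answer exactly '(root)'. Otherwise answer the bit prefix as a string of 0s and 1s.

Bit 0: prefix='0' (no match yet)
Bit 1: prefix='01' -> emit 'f', reset
Bit 2: prefix='1' -> emit 'm', reset
Bit 3: prefix='1' -> emit 'm', reset
Bit 4: prefix='1' -> emit 'm', reset

Answer: (root)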